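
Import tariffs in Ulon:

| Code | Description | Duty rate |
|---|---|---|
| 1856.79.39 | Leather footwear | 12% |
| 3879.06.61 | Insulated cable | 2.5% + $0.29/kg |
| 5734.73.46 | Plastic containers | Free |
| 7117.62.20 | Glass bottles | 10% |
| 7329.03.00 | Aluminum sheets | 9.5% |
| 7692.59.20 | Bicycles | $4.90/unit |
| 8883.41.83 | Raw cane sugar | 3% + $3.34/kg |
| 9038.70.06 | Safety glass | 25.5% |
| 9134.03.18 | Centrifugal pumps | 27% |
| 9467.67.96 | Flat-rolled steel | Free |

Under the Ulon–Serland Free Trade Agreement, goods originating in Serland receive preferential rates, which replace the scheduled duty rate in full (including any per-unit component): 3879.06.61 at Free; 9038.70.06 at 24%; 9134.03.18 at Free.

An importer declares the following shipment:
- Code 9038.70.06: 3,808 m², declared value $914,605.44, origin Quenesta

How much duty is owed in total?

Line 1 (9038.70.06, Quenesta, 3,808 m², $914,605.44):
Base rate for 9038.70.06 is 25.5%.
9038.70.06 has an FTA preferential rate, but origin Quenesta is not Serland; base rate stands.
Duty = $914,605.44 × 25.5% = $233,224.39.

$233,224.39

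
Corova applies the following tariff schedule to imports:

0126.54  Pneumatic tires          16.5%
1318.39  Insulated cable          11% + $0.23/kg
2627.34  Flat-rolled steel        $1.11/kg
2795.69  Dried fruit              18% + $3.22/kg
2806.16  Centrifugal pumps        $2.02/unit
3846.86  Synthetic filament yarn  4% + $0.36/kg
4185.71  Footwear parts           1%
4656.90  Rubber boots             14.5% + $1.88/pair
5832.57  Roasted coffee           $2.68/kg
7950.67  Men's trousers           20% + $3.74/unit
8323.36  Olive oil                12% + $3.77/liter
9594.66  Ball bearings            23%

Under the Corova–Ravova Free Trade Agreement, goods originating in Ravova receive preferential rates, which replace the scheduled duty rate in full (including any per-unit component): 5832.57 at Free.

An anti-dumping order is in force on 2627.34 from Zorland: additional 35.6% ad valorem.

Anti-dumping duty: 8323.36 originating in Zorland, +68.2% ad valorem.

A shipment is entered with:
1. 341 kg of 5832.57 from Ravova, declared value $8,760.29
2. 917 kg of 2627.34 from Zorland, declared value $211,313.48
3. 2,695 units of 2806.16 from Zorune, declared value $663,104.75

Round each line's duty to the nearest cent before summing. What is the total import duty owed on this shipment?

Line 1 (5832.57, Ravova, 341 kg, $8,760.29):
Base rate for 5832.57 is $2.68/kg.
Origin Ravova qualifies under the Corova–Ravova agreement and 5832.57 is covered: preferential rate Free applies instead.
Duty = $8,760.29 × 0% = $0.00.
Line 2 (2627.34, Zorland, 917 kg, $211,313.48):
Base rate for 2627.34 is $1.11/kg.
Additional duty on 2627.34 from Zorland: +35.6% ad valorem. Applied ad valorem rate = 35.6%.
Duty = $211,313.48 × 35.6% + 917 × $1.11 = $76,245.47.
Line 3 (2806.16, Zorune, 2,695 units, $663,104.75):
Base rate for 2806.16 is $2.02/unit.
Duty = 2,695 × $2.02 = $5,443.90.
Total = $0.00 + $76,245.47 + $5,443.90 = $81,689.37.

$81,689.37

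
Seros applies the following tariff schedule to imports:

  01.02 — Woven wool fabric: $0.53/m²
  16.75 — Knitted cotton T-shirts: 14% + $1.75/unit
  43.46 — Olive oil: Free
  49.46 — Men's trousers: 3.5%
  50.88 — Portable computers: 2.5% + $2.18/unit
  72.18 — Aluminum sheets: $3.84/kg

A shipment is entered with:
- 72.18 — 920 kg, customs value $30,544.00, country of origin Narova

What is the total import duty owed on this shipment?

$3,532.80

Line 1 (72.18, Narova, 920 kg, $30,544.00):
Base rate for 72.18 is $3.84/kg.
Duty = 920 × $3.84 = $3,532.80.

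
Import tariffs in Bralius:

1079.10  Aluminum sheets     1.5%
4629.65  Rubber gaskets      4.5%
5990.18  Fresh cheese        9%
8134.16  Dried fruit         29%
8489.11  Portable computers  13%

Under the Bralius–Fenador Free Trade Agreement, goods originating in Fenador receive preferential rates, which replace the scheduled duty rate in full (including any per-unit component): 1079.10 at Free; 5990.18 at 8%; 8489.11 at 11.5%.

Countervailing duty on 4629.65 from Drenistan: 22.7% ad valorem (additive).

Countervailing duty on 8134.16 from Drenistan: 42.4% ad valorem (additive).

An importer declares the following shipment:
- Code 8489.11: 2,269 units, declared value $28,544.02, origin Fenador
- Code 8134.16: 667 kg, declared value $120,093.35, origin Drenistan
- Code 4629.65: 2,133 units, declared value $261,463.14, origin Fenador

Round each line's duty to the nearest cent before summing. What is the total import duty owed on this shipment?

$100,795.05

Line 1 (8489.11, Fenador, 2,269 units, $28,544.02):
Base rate for 8489.11 is 13%.
Origin Fenador qualifies under the Bralius–Fenador agreement and 8489.11 is covered: preferential rate 11.5% applies instead.
Duty = $28,544.02 × 11.5% = $3,282.56.
Line 2 (8134.16, Drenistan, 667 kg, $120,093.35):
Base rate for 8134.16 is 29%.
Additional duty on 8134.16 from Drenistan: +42.4%. Applied ad valorem rate: 29% + 42.4% = 71.4%.
Duty = $120,093.35 × 71.4% = $85,746.65.
Line 3 (4629.65, Fenador, 2,133 units, $261,463.14):
Base rate for 4629.65 is 4.5%.
Origin Fenador is the FTA partner but 4629.65 is not on the preference list; base rate stands.
The additional-duty order on 4629.65 targets Drenistan, not Fenador; it does not apply.
Duty = $261,463.14 × 4.5% = $11,765.84.
Total = $3,282.56 + $85,746.65 + $11,765.84 = $100,795.05.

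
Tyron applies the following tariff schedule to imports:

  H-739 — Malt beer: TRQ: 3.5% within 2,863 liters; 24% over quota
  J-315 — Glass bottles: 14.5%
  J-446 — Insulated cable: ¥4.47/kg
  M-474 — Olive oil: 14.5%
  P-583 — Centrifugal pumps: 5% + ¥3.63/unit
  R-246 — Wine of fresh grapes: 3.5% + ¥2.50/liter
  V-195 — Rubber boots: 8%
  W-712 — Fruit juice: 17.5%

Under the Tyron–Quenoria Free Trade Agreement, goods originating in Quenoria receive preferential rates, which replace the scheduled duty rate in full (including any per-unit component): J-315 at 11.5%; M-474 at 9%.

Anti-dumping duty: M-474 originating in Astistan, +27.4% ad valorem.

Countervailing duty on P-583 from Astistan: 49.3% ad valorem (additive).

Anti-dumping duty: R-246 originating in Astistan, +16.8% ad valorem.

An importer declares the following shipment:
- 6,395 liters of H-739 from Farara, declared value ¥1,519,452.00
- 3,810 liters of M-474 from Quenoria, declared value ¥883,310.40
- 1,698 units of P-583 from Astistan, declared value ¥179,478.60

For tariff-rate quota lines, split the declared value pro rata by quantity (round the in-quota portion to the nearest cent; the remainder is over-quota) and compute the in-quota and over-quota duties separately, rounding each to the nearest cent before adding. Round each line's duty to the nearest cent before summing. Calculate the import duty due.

Line 1 (H-739, Farara, 6,395 liters, ¥1,519,452.00):
Code H-739 is under a tariff-rate quota (threshold 2,863 liters). In-quota: 2,863 liters at 3.5%; over-quota: 3,532 liters at 24%.
Pro-rata value split: in-quota = ¥1,519,452.00 × 2,863/6,395 = ¥680,248.80; over-quota = ¥1,519,452.00 − ¥680,248.80 = ¥839,203.20.
In-quota duty = ¥680,248.80 × 3.5% = ¥23,808.71. Over-quota duty = ¥839,203.20 × 24% = ¥201,408.77.
Line duty = ¥23,808.71 + ¥201,408.77 = ¥225,217.48.
Line 2 (M-474, Quenoria, 3,810 liters, ¥883,310.40):
Base rate for M-474 is 14.5%.
Origin Quenoria qualifies under the Tyron–Quenoria agreement and M-474 is covered: preferential rate 9% applies instead.
The additional-duty order on M-474 targets Astistan, not Quenoria; it does not apply.
Duty = ¥883,310.40 × 9% = ¥79,497.94.
Line 3 (P-583, Astistan, 1,698 units, ¥179,478.60):
Base rate for P-583 is 5% + ¥3.63/unit.
Additional duty on P-583 from Astistan: +49.3%. Applied ad valorem rate: 5% + 49.3% = 54.3%.
Duty = ¥179,478.60 × 54.3% + 1,698 × ¥3.63 = ¥103,620.62.
Total = ¥225,217.48 + ¥79,497.94 + ¥103,620.62 = ¥408,336.04.

¥408,336.04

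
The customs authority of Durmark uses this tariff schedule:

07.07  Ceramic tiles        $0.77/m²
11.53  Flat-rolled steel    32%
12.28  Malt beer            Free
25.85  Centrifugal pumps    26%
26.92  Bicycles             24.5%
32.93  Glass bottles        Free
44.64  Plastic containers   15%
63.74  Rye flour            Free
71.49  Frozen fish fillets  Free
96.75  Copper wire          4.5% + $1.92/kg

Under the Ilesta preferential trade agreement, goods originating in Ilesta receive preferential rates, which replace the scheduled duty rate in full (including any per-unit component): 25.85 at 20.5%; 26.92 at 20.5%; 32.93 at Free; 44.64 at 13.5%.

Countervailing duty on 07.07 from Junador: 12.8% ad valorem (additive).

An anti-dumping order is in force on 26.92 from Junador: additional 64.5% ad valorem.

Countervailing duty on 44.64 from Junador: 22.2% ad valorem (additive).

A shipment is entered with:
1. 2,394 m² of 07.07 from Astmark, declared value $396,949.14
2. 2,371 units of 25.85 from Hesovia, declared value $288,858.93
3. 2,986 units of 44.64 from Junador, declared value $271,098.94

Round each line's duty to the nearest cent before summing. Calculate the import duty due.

$177,795.51

Line 1 (07.07, Astmark, 2,394 m², $396,949.14):
Base rate for 07.07 is $0.77/m².
The additional-duty order on 07.07 targets Junador, not Astmark; it does not apply.
Duty = 2,394 × $0.77 = $1,843.38.
Line 2 (25.85, Hesovia, 2,371 units, $288,858.93):
Base rate for 25.85 is 26%.
25.85 has an FTA preferential rate, but origin Hesovia is not Ilesta; base rate stands.
Duty = $288,858.93 × 26% = $75,103.32.
Line 3 (44.64, Junador, 2,986 units, $271,098.94):
Base rate for 44.64 is 15%.
44.64 has an FTA preferential rate, but origin Junador is not Ilesta; base rate stands.
Additional duty on 44.64 from Junador: +22.2%. Applied ad valorem rate: 15% + 22.2% = 37.2%.
Duty = $271,098.94 × 37.2% = $100,848.81.
Total = $1,843.38 + $75,103.32 + $100,848.81 = $177,795.51.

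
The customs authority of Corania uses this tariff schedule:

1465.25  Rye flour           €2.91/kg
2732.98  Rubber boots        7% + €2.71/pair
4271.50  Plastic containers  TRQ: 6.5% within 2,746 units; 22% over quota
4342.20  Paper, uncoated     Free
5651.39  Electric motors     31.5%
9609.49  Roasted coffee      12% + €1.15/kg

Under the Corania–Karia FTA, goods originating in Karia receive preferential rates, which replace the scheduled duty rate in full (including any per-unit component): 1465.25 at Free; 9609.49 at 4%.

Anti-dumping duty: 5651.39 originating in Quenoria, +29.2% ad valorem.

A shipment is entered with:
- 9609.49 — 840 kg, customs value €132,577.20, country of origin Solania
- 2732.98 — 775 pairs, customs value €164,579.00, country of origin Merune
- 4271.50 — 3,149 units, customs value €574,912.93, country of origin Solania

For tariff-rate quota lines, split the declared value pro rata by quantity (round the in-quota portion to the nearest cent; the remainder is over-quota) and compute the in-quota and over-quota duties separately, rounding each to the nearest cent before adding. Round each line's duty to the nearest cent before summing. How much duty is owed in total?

€79,269.62

Line 1 (9609.49, Solania, 840 kg, €132,577.20):
Base rate for 9609.49 is 12% + €1.15/kg.
9609.49 has an FTA preferential rate, but origin Solania is not Karia; base rate stands.
Duty = €132,577.20 × 12% + 840 × €1.15 = €16,875.26.
Line 2 (2732.98, Merune, 775 pairs, €164,579.00):
Base rate for 2732.98 is 7% + €2.71/pair.
Duty = €164,579.00 × 7% + 775 × €2.71 = €13,620.78.
Line 3 (4271.50, Solania, 3,149 units, €574,912.93):
Code 4271.50 is under a tariff-rate quota (threshold 2,746 units). In-quota: 2,746 units at 6.5%; over-quota: 403 units at 22%.
Pro-rata value split: in-quota = €574,912.93 × 2,746/3,149 = €501,337.22; over-quota = €574,912.93 − €501,337.22 = €73,575.71.
In-quota duty = €501,337.22 × 6.5% = €32,586.92. Over-quota duty = €73,575.71 × 22% = €16,186.66.
Line duty = €32,586.92 + €16,186.66 = €48,773.58.
Total = €16,875.26 + €13,620.78 + €48,773.58 = €79,269.62.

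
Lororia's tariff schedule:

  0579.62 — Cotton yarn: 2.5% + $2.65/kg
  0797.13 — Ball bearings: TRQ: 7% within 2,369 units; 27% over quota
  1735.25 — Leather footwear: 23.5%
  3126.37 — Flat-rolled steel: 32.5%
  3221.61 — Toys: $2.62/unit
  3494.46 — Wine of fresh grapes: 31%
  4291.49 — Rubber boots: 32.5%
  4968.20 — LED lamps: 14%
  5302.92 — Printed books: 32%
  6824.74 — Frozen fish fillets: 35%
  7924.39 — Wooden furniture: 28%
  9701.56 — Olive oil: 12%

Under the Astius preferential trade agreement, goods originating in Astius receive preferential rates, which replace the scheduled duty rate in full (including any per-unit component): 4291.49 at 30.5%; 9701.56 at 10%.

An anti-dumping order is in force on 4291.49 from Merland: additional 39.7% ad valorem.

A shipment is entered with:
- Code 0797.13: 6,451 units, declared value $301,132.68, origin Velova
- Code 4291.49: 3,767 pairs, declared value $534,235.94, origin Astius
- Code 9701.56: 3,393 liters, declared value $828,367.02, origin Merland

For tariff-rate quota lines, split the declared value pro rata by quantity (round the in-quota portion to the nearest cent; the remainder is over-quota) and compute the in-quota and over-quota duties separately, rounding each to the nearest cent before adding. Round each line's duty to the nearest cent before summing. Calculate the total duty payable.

Line 1 (0797.13, Velova, 6,451 units, $301,132.68):
Code 0797.13 is under a tariff-rate quota (threshold 2,369 units). In-quota: 2,369 units at 7%; over-quota: 4,082 units at 27%.
Pro-rata value split: in-quota = $301,132.68 × 2,369/6,451 = $110,584.92; over-quota = $301,132.68 − $110,584.92 = $190,547.76.
In-quota duty = $110,584.92 × 7% = $7,740.94. Over-quota duty = $190,547.76 × 27% = $51,447.90.
Line duty = $7,740.94 + $51,447.90 = $59,188.84.
Line 2 (4291.49, Astius, 3,767 pairs, $534,235.94):
Base rate for 4291.49 is 32.5%.
Origin Astius qualifies under the Lororia–Astius agreement and 4291.49 is covered: preferential rate 30.5% applies instead.
The additional-duty order on 4291.49 targets Merland, not Astius; it does not apply.
Duty = $534,235.94 × 30.5% = $162,941.96.
Line 3 (9701.56, Merland, 3,393 liters, $828,367.02):
Base rate for 9701.56 is 12%.
9701.56 has an FTA preferential rate, but origin Merland is not Astius; base rate stands.
Duty = $828,367.02 × 12% = $99,404.04.
Total = $59,188.84 + $162,941.96 + $99,404.04 = $321,534.84.

$321,534.84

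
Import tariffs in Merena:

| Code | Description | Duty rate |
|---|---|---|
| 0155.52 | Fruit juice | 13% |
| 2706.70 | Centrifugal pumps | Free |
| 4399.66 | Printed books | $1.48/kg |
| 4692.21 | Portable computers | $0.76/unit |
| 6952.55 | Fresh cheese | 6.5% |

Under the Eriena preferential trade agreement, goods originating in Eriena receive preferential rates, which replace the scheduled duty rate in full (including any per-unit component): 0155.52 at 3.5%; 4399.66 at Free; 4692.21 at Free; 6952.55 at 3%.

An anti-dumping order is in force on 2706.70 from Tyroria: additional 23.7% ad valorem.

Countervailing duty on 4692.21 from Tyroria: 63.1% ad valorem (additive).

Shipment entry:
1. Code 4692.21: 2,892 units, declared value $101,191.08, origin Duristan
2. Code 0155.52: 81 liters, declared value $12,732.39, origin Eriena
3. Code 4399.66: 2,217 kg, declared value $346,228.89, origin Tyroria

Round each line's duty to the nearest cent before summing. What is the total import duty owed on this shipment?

Line 1 (4692.21, Duristan, 2,892 units, $101,191.08):
Base rate for 4692.21 is $0.76/unit.
4692.21 has an FTA preferential rate, but origin Duristan is not Eriena; base rate stands.
The additional-duty order on 4692.21 targets Tyroria, not Duristan; it does not apply.
Duty = 2,892 × $0.76 = $2,197.92.
Line 2 (0155.52, Eriena, 81 liters, $12,732.39):
Base rate for 0155.52 is 13%.
Origin Eriena qualifies under the Merena–Eriena agreement and 0155.52 is covered: preferential rate 3.5% applies instead.
Duty = $12,732.39 × 3.5% = $445.63.
Line 3 (4399.66, Tyroria, 2,217 kg, $346,228.89):
Base rate for 4399.66 is $1.48/kg.
4399.66 has an FTA preferential rate, but origin Tyroria is not Eriena; base rate stands.
Duty = 2,217 × $1.48 = $3,281.16.
Total = $2,197.92 + $445.63 + $3,281.16 = $5,924.71.

$5,924.71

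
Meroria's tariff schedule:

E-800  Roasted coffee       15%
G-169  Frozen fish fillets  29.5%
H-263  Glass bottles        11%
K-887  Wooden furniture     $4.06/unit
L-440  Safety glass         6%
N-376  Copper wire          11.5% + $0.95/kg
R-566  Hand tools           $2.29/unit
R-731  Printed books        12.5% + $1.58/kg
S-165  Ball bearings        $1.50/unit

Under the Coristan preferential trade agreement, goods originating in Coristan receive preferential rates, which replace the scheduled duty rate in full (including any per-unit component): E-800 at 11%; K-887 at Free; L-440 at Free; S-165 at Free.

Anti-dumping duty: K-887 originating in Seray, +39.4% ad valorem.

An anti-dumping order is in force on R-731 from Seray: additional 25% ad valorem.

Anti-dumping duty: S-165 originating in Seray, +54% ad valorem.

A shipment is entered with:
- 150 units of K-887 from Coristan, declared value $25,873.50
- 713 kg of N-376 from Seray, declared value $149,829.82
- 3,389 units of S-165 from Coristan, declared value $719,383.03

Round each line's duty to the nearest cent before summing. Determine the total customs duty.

Line 1 (K-887, Coristan, 150 units, $25,873.50):
Base rate for K-887 is $4.06/unit.
Origin Coristan qualifies under the Meroria–Coristan agreement and K-887 is covered: preferential rate Free applies instead.
The additional-duty order on K-887 targets Seray, not Coristan; it does not apply.
Duty = $25,873.50 × 0% = $0.00.
Line 2 (N-376, Seray, 713 kg, $149,829.82):
Base rate for N-376 is 11.5% + $0.95/kg.
Duty = $149,829.82 × 11.5% + 713 × $0.95 = $17,907.78.
Line 3 (S-165, Coristan, 3,389 units, $719,383.03):
Base rate for S-165 is $1.50/unit.
Origin Coristan qualifies under the Meroria–Coristan agreement and S-165 is covered: preferential rate Free applies instead.
The additional-duty order on S-165 targets Seray, not Coristan; it does not apply.
Duty = $719,383.03 × 0% = $0.00.
Total = $0.00 + $17,907.78 + $0.00 = $17,907.78.

$17,907.78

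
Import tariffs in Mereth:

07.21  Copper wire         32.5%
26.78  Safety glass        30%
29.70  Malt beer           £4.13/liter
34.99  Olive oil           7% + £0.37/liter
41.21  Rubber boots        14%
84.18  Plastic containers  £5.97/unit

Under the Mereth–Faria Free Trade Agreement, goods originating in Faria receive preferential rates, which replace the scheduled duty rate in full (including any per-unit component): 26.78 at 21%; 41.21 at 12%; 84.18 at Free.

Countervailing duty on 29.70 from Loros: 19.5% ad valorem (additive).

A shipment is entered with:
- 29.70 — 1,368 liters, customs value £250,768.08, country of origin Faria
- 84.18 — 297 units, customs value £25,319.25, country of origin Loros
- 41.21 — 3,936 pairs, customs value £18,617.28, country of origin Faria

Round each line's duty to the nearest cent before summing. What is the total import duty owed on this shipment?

£9,657.00

Line 1 (29.70, Faria, 1,368 liters, £250,768.08):
Base rate for 29.70 is £4.13/liter.
Origin Faria is the FTA partner but 29.70 is not on the preference list; base rate stands.
The additional-duty order on 29.70 targets Loros, not Faria; it does not apply.
Duty = 1,368 × £4.13 = £5,649.84.
Line 2 (84.18, Loros, 297 units, £25,319.25):
Base rate for 84.18 is £5.97/unit.
84.18 has an FTA preferential rate, but origin Loros is not Faria; base rate stands.
Duty = 297 × £5.97 = £1,773.09.
Line 3 (41.21, Faria, 3,936 pairs, £18,617.28):
Base rate for 41.21 is 14%.
Origin Faria qualifies under the Mereth–Faria agreement and 41.21 is covered: preferential rate 12% applies instead.
Duty = £18,617.28 × 12% = £2,234.07.
Total = £5,649.84 + £1,773.09 + £2,234.07 = £9,657.00.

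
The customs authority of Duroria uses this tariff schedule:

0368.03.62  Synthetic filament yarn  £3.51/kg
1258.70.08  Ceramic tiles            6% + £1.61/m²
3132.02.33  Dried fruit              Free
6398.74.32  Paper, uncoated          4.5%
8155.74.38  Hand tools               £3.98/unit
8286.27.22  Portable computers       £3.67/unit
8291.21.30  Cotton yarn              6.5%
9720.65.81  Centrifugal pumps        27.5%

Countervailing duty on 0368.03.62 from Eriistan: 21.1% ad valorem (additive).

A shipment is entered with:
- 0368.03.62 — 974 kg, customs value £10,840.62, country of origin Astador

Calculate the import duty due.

Line 1 (0368.03.62, Astador, 974 kg, £10,840.62):
Base rate for 0368.03.62 is £3.51/kg.
The additional-duty order on 0368.03.62 targets Eriistan, not Astador; it does not apply.
Duty = 974 × £3.51 = £3,418.74.

£3,418.74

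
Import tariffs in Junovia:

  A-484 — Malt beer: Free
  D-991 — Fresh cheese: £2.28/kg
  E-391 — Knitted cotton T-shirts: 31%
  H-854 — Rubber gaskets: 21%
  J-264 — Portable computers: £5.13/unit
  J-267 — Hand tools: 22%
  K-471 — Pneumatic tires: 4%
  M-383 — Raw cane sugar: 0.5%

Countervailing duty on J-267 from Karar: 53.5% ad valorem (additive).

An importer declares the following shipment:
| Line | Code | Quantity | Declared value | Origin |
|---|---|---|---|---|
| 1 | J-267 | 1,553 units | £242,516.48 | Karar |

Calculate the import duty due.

£183,099.94

Line 1 (J-267, Karar, 1,553 units, £242,516.48):
Base rate for J-267 is 22%.
Additional duty on J-267 from Karar: +53.5%. Applied ad valorem rate: 22% + 53.5% = 75.5%.
Duty = £242,516.48 × 75.5% = £183,099.94.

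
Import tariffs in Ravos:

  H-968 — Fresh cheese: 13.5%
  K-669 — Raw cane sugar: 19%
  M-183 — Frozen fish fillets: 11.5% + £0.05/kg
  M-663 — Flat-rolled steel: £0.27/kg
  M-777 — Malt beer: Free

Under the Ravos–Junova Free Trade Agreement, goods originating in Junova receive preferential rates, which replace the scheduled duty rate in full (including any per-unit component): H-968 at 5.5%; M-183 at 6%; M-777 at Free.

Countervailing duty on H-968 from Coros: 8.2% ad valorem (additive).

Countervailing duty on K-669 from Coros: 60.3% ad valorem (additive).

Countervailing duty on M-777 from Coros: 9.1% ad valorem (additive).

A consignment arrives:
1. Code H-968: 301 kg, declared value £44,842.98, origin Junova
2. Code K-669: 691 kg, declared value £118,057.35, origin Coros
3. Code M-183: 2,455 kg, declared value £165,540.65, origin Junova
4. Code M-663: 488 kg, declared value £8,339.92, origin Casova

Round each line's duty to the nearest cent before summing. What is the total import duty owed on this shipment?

£106,150.04

Line 1 (H-968, Junova, 301 kg, £44,842.98):
Base rate for H-968 is 13.5%.
Origin Junova qualifies under the Ravos–Junova agreement and H-968 is covered: preferential rate 5.5% applies instead.
The additional-duty order on H-968 targets Coros, not Junova; it does not apply.
Duty = £44,842.98 × 5.5% = £2,466.36.
Line 2 (K-669, Coros, 691 kg, £118,057.35):
Base rate for K-669 is 19%.
Additional duty on K-669 from Coros: +60.3%. Applied ad valorem rate: 19% + 60.3% = 79.3%.
Duty = £118,057.35 × 79.3% = £93,619.48.
Line 3 (M-183, Junova, 2,455 kg, £165,540.65):
Base rate for M-183 is 11.5% + £0.05/kg.
Origin Junova qualifies under the Ravos–Junova agreement and M-183 is covered: preferential rate 6% applies instead.
Duty = £165,540.65 × 6% = £9,932.44.
Line 4 (M-663, Casova, 488 kg, £8,339.92):
Base rate for M-663 is £0.27/kg.
Duty = 488 × £0.27 = £131.76.
Total = £2,466.36 + £93,619.48 + £9,932.44 + £131.76 = £106,150.04.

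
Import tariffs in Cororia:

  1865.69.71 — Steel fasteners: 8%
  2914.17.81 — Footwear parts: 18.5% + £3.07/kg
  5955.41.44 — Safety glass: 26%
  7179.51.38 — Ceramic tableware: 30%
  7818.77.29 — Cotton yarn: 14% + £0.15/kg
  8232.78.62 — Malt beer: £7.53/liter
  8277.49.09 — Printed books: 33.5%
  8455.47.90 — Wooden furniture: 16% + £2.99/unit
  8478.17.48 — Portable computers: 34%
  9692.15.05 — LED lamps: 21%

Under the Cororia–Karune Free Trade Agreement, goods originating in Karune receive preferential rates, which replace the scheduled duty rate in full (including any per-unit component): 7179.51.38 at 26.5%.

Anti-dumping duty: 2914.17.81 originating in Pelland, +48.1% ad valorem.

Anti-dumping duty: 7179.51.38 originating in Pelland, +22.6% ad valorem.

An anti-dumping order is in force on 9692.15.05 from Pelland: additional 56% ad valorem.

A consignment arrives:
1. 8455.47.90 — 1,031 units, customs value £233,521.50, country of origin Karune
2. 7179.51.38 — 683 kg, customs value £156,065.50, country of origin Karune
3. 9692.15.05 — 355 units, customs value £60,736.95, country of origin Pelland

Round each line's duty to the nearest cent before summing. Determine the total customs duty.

£128,570.94

Line 1 (8455.47.90, Karune, 1,031 units, £233,521.50):
Base rate for 8455.47.90 is 16% + £2.99/unit.
Origin Karune is the FTA partner but 8455.47.90 is not on the preference list; base rate stands.
Duty = £233,521.50 × 16% + 1,031 × £2.99 = £40,446.13.
Line 2 (7179.51.38, Karune, 683 kg, £156,065.50):
Base rate for 7179.51.38 is 30%.
Origin Karune qualifies under the Cororia–Karune agreement and 7179.51.38 is covered: preferential rate 26.5% applies instead.
The additional-duty order on 7179.51.38 targets Pelland, not Karune; it does not apply.
Duty = £156,065.50 × 26.5% = £41,357.36.
Line 3 (9692.15.05, Pelland, 355 units, £60,736.95):
Base rate for 9692.15.05 is 21%.
Additional duty on 9692.15.05 from Pelland: +56%. Applied ad valorem rate: 21% + 56% = 77%.
Duty = £60,736.95 × 77% = £46,767.45.
Total = £40,446.13 + £41,357.36 + £46,767.45 = £128,570.94.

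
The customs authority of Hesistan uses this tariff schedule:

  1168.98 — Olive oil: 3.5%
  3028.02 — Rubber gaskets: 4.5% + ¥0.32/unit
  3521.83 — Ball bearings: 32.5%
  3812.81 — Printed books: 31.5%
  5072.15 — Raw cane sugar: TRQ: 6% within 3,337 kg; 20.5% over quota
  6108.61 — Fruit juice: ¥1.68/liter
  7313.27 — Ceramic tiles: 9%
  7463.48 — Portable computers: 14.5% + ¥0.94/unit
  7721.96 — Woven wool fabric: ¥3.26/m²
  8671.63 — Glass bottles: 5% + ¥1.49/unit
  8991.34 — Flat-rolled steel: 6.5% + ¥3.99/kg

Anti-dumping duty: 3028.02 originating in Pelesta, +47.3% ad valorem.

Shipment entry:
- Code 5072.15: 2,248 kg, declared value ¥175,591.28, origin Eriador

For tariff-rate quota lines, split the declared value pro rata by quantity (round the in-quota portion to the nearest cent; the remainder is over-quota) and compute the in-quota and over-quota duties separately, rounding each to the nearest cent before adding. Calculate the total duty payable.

Line 1 (5072.15, Eriador, 2,248 kg, ¥175,591.28):
Code 5072.15 is under a tariff-rate quota (threshold 3,337 kg). Quantity 2,248 kg is within the quota, so the in-quota rate 6% applies to the full value.
Duty = ¥175,591.28 × 6% = ¥10,535.48.

¥10,535.48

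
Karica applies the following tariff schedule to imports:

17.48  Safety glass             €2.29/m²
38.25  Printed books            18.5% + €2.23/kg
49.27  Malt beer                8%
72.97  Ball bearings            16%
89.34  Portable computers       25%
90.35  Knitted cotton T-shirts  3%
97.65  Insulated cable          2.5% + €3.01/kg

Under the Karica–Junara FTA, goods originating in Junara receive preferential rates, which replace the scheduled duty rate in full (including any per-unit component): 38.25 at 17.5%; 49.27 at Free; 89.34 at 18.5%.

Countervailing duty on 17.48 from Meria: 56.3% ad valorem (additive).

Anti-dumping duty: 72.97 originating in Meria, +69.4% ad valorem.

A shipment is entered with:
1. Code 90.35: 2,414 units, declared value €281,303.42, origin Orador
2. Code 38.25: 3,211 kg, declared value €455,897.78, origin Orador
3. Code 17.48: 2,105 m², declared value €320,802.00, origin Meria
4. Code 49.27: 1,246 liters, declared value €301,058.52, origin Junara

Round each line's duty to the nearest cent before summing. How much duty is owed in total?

€285,372.70

Line 1 (90.35, Orador, 2,414 units, €281,303.42):
Base rate for 90.35 is 3%.
Duty = €281,303.42 × 3% = €8,439.10.
Line 2 (38.25, Orador, 3,211 kg, €455,897.78):
Base rate for 38.25 is 18.5% + €2.23/kg.
38.25 has an FTA preferential rate, but origin Orador is not Junara; base rate stands.
Duty = €455,897.78 × 18.5% + 3,211 × €2.23 = €91,501.62.
Line 3 (17.48, Meria, 2,105 m², €320,802.00):
Base rate for 17.48 is €2.29/m².
Additional duty on 17.48 from Meria: +56.3% ad valorem. Applied ad valorem rate = 56.3%.
Duty = €320,802.00 × 56.3% + 2,105 × €2.29 = €185,431.98.
Line 4 (49.27, Junara, 1,246 liters, €301,058.52):
Base rate for 49.27 is 8%.
Origin Junara qualifies under the Karica–Junara agreement and 49.27 is covered: preferential rate Free applies instead.
Duty = €301,058.52 × 0% = €0.00.
Total = €8,439.10 + €91,501.62 + €185,431.98 + €0.00 = €285,372.70.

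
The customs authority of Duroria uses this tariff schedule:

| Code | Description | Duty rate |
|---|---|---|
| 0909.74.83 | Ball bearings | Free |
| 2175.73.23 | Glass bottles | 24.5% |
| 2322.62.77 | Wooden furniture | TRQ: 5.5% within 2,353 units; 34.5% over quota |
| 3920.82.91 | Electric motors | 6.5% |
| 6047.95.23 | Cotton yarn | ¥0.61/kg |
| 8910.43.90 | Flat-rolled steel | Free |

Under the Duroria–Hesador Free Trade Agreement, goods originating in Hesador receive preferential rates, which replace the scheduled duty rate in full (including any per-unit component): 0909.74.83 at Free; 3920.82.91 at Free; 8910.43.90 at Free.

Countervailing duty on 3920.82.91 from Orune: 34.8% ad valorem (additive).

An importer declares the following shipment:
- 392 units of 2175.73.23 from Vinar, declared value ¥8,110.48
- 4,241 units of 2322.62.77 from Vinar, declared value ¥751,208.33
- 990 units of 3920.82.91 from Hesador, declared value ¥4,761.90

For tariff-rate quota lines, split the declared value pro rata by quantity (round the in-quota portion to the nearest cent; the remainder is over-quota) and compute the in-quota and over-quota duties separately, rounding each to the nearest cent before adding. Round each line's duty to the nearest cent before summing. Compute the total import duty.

¥140,285.75

Line 1 (2175.73.23, Vinar, 392 units, ¥8,110.48):
Base rate for 2175.73.23 is 24.5%.
Duty = ¥8,110.48 × 24.5% = ¥1,987.07.
Line 2 (2322.62.77, Vinar, 4,241 units, ¥751,208.33):
Code 2322.62.77 is under a tariff-rate quota (threshold 2,353 units). In-quota: 2,353 units at 5.5%; over-quota: 1,888 units at 34.5%.
Pro-rata value split: in-quota = ¥751,208.33 × 2,353/4,241 = ¥416,786.89; over-quota = ¥751,208.33 − ¥416,786.89 = ¥334,421.44.
In-quota duty = ¥416,786.89 × 5.5% = ¥22,923.28. Over-quota duty = ¥334,421.44 × 34.5% = ¥115,375.40.
Line duty = ¥22,923.28 + ¥115,375.40 = ¥138,298.68.
Line 3 (3920.82.91, Hesador, 990 units, ¥4,761.90):
Base rate for 3920.82.91 is 6.5%.
Origin Hesador qualifies under the Duroria–Hesador agreement and 3920.82.91 is covered: preferential rate Free applies instead.
The additional-duty order on 3920.82.91 targets Orune, not Hesador; it does not apply.
Duty = ¥4,761.90 × 0% = ¥0.00.
Total = ¥1,987.07 + ¥138,298.68 + ¥0.00 = ¥140,285.75.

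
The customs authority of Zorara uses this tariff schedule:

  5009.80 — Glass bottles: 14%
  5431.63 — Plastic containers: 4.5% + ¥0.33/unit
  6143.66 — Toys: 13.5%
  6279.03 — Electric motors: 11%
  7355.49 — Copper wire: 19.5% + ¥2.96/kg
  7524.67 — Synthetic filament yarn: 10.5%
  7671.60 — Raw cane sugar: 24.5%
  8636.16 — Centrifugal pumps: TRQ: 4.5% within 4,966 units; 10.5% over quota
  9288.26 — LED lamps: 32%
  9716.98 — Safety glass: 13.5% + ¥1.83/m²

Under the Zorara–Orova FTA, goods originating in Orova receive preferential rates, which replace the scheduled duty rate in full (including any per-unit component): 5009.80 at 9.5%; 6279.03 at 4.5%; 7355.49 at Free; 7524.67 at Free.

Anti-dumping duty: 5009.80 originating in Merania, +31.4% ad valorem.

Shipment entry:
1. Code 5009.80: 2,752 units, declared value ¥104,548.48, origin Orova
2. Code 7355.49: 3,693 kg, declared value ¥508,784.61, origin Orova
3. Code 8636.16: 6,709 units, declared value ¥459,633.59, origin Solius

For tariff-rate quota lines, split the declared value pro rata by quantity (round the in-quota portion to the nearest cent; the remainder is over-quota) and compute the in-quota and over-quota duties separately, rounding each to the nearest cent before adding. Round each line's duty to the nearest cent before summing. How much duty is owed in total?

Line 1 (5009.80, Orova, 2,752 units, ¥104,548.48):
Base rate for 5009.80 is 14%.
Origin Orova qualifies under the Zorara–Orova agreement and 5009.80 is covered: preferential rate 9.5% applies instead.
The additional-duty order on 5009.80 targets Merania, not Orova; it does not apply.
Duty = ¥104,548.48 × 9.5% = ¥9,932.11.
Line 2 (7355.49, Orova, 3,693 kg, ¥508,784.61):
Base rate for 7355.49 is 19.5% + ¥2.96/kg.
Origin Orova qualifies under the Zorara–Orova agreement and 7355.49 is covered: preferential rate Free applies instead.
Duty = ¥508,784.61 × 0% = ¥0.00.
Line 3 (8636.16, Solius, 6,709 units, ¥459,633.59):
Code 8636.16 is under a tariff-rate quota (threshold 4,966 units). In-quota: 4,966 units at 4.5%; over-quota: 1,743 units at 10.5%.
Pro-rata value split: in-quota = ¥459,633.59 × 4,966/6,709 = ¥340,220.66; over-quota = ¥459,633.59 − ¥340,220.66 = ¥119,412.93.
In-quota duty = ¥340,220.66 × 4.5% = ¥15,309.93. Over-quota duty = ¥119,412.93 × 10.5% = ¥12,538.36.
Line duty = ¥15,309.93 + ¥12,538.36 = ¥27,848.29.
Total = ¥9,932.11 + ¥0.00 + ¥27,848.29 = ¥37,780.40.

¥37,780.40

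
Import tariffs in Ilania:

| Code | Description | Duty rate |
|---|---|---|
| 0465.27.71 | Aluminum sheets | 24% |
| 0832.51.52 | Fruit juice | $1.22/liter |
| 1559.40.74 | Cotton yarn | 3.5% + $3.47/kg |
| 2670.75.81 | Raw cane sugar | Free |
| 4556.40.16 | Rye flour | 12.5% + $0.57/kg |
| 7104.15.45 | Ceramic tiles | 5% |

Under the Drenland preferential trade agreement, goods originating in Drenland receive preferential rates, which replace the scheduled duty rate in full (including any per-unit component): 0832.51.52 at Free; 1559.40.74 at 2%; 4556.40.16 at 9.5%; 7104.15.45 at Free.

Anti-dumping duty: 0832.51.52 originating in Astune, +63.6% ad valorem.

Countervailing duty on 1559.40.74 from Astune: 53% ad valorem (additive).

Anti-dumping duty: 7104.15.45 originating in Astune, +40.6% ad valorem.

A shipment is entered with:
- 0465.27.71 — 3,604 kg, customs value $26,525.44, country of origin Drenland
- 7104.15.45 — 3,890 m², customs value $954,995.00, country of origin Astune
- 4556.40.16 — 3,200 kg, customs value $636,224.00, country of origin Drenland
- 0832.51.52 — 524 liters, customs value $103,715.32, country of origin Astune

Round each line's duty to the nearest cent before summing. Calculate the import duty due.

$568,887.33

Line 1 (0465.27.71, Drenland, 3,604 kg, $26,525.44):
Base rate for 0465.27.71 is 24%.
Origin Drenland is the FTA partner but 0465.27.71 is not on the preference list; base rate stands.
Duty = $26,525.44 × 24% = $6,366.11.
Line 2 (7104.15.45, Astune, 3,890 m², $954,995.00):
Base rate for 7104.15.45 is 5%.
7104.15.45 has an FTA preferential rate, but origin Astune is not Drenland; base rate stands.
Additional duty on 7104.15.45 from Astune: +40.6%. Applied ad valorem rate: 5% + 40.6% = 45.6%.
Duty = $954,995.00 × 45.6% = $435,477.72.
Line 3 (4556.40.16, Drenland, 3,200 kg, $636,224.00):
Base rate for 4556.40.16 is 12.5% + $0.57/kg.
Origin Drenland qualifies under the Ilania–Drenland agreement and 4556.40.16 is covered: preferential rate 9.5% applies instead.
Duty = $636,224.00 × 9.5% = $60,441.28.
Line 4 (0832.51.52, Astune, 524 liters, $103,715.32):
Base rate for 0832.51.52 is $1.22/liter.
0832.51.52 has an FTA preferential rate, but origin Astune is not Drenland; base rate stands.
Additional duty on 0832.51.52 from Astune: +63.6% ad valorem. Applied ad valorem rate = 63.6%.
Duty = $103,715.32 × 63.6% + 524 × $1.22 = $66,602.22.
Total = $6,366.11 + $435,477.72 + $60,441.28 + $66,602.22 = $568,887.33.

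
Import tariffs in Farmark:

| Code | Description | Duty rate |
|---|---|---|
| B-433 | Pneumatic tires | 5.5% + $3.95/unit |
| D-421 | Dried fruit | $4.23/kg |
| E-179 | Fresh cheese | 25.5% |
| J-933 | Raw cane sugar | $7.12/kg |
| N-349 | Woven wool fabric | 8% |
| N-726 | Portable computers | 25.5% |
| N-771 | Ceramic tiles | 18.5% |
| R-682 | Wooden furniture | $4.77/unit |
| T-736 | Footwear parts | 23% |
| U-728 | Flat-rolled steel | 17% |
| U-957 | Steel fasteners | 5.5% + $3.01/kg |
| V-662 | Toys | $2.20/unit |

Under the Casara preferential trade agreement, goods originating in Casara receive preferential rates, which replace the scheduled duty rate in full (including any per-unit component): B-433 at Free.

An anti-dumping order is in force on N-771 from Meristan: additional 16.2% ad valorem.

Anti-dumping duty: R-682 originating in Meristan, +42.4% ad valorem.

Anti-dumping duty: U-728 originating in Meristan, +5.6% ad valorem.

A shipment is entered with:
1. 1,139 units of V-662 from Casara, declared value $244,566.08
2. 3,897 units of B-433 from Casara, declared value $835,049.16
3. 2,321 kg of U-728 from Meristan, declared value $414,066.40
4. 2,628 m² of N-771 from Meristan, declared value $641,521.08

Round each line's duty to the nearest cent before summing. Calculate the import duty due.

$318,692.62

Line 1 (V-662, Casara, 1,139 units, $244,566.08):
Base rate for V-662 is $2.20/unit.
Origin Casara is the FTA partner but V-662 is not on the preference list; base rate stands.
Duty = 1,139 × $2.20 = $2,505.80.
Line 2 (B-433, Casara, 3,897 units, $835,049.16):
Base rate for B-433 is 5.5% + $3.95/unit.
Origin Casara qualifies under the Farmark–Casara agreement and B-433 is covered: preferential rate Free applies instead.
Duty = $835,049.16 × 0% = $0.00.
Line 3 (U-728, Meristan, 2,321 kg, $414,066.40):
Base rate for U-728 is 17%.
Additional duty on U-728 from Meristan: +5.6%. Applied ad valorem rate: 17% + 5.6% = 22.6%.
Duty = $414,066.40 × 22.6% = $93,579.01.
Line 4 (N-771, Meristan, 2,628 m², $641,521.08):
Base rate for N-771 is 18.5%.
Additional duty on N-771 from Meristan: +16.2%. Applied ad valorem rate: 18.5% + 16.2% = 34.7%.
Duty = $641,521.08 × 34.7% = $222,607.81.
Total = $2,505.80 + $0.00 + $93,579.01 + $222,607.81 = $318,692.62.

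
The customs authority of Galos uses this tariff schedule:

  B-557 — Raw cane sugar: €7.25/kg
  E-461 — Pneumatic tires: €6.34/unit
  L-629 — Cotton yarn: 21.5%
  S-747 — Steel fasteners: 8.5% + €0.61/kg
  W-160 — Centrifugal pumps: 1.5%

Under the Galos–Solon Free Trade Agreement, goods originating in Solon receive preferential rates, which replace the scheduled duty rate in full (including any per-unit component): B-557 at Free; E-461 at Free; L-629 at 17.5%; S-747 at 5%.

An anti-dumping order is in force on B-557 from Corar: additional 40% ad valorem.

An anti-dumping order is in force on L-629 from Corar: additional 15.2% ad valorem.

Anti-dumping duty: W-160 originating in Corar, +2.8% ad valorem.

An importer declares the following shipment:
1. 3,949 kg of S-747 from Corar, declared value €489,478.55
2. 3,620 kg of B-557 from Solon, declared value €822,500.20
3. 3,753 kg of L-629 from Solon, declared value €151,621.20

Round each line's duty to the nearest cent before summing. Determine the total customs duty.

€70,548.28

Line 1 (S-747, Corar, 3,949 kg, €489,478.55):
Base rate for S-747 is 8.5% + €0.61/kg.
S-747 has an FTA preferential rate, but origin Corar is not Solon; base rate stands.
Duty = €489,478.55 × 8.5% + 3,949 × €0.61 = €44,014.57.
Line 2 (B-557, Solon, 3,620 kg, €822,500.20):
Base rate for B-557 is €7.25/kg.
Origin Solon qualifies under the Galos–Solon agreement and B-557 is covered: preferential rate Free applies instead.
The additional-duty order on B-557 targets Corar, not Solon; it does not apply.
Duty = €822,500.20 × 0% = €0.00.
Line 3 (L-629, Solon, 3,753 kg, €151,621.20):
Base rate for L-629 is 21.5%.
Origin Solon qualifies under the Galos–Solon agreement and L-629 is covered: preferential rate 17.5% applies instead.
The additional-duty order on L-629 targets Corar, not Solon; it does not apply.
Duty = €151,621.20 × 17.5% = €26,533.71.
Total = €44,014.57 + €0.00 + €26,533.71 = €70,548.28.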